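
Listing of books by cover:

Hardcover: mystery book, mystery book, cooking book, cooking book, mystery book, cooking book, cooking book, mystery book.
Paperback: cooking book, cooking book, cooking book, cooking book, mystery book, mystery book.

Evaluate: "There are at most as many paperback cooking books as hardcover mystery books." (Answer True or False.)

True

paperback cooking books: 4.
hardcover mystery books: 4.
The claim requires 4 ≤ 4, which holds.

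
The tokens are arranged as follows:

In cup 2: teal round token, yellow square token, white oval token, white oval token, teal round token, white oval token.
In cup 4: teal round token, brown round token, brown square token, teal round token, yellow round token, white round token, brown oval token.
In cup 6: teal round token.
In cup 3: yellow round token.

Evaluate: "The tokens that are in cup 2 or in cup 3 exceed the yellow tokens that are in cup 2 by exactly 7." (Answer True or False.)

False

|tokens in cup 2 or in cup 3| = 7.
|yellow tokens in cup 2| = 1.
The claim requires 7 − 1 (= 6) to equal 7, which does not hold.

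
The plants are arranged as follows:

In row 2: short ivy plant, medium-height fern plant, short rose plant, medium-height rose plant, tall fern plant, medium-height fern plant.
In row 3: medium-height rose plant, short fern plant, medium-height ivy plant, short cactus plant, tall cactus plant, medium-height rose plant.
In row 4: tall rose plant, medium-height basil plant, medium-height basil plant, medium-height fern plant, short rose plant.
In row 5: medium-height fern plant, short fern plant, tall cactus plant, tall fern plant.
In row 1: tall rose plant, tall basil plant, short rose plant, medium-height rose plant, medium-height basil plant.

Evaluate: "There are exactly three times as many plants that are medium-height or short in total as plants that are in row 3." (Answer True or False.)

False

There are 19 plants that are medium-height or short.
There are 6 plants in row 3.
The claim requires 19 = 3 × 6 = 18, which does not hold.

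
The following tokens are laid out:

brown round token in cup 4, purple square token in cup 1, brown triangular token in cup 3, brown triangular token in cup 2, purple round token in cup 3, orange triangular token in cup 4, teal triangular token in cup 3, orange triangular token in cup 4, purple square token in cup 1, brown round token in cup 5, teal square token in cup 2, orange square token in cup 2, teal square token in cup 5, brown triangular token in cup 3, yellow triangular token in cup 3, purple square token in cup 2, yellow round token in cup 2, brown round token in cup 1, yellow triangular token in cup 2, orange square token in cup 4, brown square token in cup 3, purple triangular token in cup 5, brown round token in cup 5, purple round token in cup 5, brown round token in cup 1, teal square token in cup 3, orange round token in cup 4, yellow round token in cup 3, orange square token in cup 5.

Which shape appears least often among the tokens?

triangular

Counts by shape: round 10, square 10, triangular 9.
The minimum is 9, held uniquely by triangular.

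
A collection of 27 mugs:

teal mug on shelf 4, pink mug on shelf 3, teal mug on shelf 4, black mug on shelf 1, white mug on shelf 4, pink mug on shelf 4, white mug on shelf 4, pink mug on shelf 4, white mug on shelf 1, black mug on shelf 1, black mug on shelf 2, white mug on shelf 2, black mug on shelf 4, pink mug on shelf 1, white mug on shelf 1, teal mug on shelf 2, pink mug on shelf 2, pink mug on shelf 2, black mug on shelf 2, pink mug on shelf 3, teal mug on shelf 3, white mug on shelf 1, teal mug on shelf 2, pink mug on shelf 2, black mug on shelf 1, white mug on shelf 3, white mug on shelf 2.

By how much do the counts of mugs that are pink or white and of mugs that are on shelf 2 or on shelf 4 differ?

mugs that are pink or white: 16. mugs on shelf 2 or on shelf 4: 16.
|16 − 16| = 16 − 16 = 0.

0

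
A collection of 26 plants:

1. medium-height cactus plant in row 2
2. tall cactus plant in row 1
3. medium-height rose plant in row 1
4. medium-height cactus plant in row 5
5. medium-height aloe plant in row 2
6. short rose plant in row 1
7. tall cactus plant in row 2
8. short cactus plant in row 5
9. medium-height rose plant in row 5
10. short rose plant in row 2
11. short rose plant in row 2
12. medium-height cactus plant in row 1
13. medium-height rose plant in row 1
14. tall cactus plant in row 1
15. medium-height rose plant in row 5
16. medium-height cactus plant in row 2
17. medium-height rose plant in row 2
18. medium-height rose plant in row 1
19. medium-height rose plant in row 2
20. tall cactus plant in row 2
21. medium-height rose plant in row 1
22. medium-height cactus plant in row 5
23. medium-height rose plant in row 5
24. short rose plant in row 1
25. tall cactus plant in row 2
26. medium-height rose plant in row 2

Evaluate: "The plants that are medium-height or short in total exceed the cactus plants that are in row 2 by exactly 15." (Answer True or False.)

False

|plants that are medium-height or short| = 21.
|cactus plants in row 2| = 5.
The claim requires 21 − 5 (= 16) to equal 15, which does not hold.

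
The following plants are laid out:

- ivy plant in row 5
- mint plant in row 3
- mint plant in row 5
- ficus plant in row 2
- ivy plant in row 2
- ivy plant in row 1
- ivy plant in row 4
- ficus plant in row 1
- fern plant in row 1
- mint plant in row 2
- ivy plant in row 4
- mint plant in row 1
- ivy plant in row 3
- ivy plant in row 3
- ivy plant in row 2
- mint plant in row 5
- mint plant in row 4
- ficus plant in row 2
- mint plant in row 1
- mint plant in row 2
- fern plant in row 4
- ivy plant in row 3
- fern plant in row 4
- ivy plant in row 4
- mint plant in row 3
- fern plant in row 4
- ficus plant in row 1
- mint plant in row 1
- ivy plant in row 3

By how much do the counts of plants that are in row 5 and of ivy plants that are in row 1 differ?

2

plants in row 5: 3. ivy plants in row 1: 1.
|3 − 1| = 3 − 1 = 2.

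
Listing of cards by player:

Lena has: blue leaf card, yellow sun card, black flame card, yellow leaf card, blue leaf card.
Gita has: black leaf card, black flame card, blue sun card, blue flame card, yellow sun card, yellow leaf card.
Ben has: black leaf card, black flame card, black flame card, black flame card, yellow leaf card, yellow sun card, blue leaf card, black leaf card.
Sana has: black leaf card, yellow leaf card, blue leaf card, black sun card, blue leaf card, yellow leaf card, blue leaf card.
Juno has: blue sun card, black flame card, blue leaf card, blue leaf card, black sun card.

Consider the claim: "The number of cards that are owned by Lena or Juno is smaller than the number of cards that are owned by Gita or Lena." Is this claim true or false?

True

cards owned by Lena or Juno: 10.
cards owned by Gita or Lena: 11.
The claim requires 10 < 11, which holds.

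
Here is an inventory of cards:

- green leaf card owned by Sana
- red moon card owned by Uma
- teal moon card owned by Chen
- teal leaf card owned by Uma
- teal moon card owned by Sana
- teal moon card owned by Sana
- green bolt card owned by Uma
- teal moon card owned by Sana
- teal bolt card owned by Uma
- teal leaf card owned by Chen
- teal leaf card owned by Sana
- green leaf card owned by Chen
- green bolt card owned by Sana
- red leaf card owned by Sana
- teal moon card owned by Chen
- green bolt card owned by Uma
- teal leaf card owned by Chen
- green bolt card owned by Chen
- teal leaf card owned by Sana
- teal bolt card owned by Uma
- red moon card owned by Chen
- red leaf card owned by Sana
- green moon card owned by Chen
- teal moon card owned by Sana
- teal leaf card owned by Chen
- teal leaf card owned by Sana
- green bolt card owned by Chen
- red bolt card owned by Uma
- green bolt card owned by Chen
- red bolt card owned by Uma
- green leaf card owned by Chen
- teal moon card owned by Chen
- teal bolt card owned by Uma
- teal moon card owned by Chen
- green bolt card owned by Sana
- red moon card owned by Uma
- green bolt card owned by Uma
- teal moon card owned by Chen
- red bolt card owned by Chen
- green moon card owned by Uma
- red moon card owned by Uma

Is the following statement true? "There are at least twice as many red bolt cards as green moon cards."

False

There are 3 red bolt cards.
There are 2 green moon cards.
The claim requires 3 ≥ 2 × 2 = 4, which does not hold.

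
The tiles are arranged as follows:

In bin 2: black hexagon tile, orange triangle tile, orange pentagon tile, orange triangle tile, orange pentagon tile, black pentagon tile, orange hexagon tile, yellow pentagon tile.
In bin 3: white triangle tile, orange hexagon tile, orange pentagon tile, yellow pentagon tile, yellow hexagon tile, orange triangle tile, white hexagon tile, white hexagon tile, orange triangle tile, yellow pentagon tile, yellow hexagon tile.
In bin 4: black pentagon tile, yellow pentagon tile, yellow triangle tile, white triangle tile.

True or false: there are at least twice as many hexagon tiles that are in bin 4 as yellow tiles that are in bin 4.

|hexagon tiles in bin 4| = 0.
|yellow tiles in bin 4| = 2.
The claim requires 0 ≥ 2 × 2 = 4, which does not hold.

False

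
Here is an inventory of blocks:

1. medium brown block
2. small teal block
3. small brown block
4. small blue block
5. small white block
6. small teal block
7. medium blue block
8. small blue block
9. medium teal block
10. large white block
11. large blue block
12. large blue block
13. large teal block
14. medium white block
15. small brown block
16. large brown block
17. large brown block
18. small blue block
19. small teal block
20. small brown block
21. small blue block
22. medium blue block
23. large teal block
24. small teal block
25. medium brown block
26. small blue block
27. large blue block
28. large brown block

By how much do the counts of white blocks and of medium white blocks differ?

white blocks: 3. medium white blocks: 1.
|3 − 1| = 3 − 1 = 2.

2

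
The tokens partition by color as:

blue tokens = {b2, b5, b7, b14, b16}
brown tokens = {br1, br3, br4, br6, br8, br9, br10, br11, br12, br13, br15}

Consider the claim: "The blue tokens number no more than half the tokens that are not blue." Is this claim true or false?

blue tokens: 5.
tokens that are not blue: 11.
The claim requires 2 × 5 = 10 ≤ 11, which holds.

True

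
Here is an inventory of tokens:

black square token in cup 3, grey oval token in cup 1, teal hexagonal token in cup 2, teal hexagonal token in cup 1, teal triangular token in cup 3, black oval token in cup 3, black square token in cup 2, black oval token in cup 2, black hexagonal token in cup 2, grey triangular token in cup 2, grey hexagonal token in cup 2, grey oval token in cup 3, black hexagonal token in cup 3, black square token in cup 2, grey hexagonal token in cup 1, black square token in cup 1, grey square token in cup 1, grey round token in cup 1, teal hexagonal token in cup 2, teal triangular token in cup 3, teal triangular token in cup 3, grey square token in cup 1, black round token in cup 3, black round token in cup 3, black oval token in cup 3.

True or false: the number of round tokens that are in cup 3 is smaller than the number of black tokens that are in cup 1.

|round tokens in cup 3| = 2.
|black tokens in cup 1| = 1.
The claim requires 2 < 1, which does not hold.

False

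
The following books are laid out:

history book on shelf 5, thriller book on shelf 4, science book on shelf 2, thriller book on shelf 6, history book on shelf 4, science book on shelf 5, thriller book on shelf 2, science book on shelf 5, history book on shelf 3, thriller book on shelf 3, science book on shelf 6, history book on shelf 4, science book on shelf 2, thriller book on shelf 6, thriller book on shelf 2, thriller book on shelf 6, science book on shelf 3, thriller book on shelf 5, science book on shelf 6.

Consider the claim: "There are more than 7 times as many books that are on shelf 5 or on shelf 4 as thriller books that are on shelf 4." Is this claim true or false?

False

|books on shelf 5 or on shelf 4| = 7.
|thriller books on shelf 4| = 1.
The claim requires 7 > 7 × 1 = 7, which does not hold.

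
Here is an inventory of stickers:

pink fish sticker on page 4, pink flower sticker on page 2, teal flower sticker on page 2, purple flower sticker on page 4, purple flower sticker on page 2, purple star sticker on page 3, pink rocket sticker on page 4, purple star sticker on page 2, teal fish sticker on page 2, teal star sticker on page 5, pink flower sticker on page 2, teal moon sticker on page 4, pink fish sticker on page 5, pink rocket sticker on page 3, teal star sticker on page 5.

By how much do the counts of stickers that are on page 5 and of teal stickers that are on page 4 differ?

2

stickers on page 5: 3. teal stickers on page 4: 1.
|3 − 1| = 3 − 1 = 2.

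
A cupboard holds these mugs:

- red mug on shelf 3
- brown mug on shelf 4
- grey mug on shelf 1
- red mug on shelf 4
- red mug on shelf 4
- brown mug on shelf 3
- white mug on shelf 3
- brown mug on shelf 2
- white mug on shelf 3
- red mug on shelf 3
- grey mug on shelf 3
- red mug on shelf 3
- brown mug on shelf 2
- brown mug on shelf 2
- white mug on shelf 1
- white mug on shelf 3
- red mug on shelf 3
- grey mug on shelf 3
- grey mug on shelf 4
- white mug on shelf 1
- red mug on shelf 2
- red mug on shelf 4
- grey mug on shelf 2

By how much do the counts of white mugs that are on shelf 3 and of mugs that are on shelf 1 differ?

white mugs on shelf 3: 3. mugs on shelf 1: 3.
|3 − 3| = 3 − 3 = 0.

0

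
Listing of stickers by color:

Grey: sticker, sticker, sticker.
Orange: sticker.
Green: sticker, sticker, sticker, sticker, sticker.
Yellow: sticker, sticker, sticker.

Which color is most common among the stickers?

Counts by color: green 5, grey 3, yellow 3, orange 1.
The maximum is 5, held uniquely by green.

green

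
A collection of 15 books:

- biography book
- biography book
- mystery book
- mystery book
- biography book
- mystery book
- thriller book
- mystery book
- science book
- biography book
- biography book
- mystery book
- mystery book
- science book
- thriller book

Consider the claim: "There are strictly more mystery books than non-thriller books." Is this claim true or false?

There are 6 mystery books.
There are 13 non-thriller books.
The claim requires 6 > 13, which does not hold.

False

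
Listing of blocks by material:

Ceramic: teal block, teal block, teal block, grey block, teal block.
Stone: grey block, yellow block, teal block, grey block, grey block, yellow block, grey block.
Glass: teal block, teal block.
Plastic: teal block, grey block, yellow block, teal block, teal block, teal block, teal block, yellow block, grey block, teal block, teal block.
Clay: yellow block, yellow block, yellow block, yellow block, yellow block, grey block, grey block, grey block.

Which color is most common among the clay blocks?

Counts by color (restricted to clay blocks): yellow 5, grey 3.
The maximum is 5, held uniquely by yellow.

yellow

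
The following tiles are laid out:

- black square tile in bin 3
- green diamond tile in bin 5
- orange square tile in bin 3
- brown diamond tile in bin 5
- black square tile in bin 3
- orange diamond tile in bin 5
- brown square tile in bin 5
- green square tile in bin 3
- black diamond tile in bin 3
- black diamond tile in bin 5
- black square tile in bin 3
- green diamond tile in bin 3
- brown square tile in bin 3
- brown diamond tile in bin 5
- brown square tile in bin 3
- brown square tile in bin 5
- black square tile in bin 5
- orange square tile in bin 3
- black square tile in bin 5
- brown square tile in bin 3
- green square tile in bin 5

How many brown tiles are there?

7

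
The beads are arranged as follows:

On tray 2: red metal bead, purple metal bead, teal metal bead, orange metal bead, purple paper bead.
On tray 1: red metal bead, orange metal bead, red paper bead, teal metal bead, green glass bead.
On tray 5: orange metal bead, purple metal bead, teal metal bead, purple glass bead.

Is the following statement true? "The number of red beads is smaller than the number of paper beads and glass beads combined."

red beads: 3.
paper beads: 2; glass beads: 2; combined: 2 + 2 = 4.
The claim requires 3 < 4, which holds.

True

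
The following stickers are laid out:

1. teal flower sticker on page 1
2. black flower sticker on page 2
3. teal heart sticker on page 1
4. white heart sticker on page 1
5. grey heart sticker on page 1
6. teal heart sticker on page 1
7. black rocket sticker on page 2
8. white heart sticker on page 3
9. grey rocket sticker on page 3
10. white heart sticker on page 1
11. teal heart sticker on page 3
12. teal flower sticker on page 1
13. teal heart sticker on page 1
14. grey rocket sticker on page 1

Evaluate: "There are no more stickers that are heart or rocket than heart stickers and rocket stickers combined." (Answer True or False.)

True

There are 11 stickers that are heart or rocket.
heart stickers: 8; rocket stickers: 3; combined: 8 + 3 = 11.
The claim requires 11 ≤ 11, which holds.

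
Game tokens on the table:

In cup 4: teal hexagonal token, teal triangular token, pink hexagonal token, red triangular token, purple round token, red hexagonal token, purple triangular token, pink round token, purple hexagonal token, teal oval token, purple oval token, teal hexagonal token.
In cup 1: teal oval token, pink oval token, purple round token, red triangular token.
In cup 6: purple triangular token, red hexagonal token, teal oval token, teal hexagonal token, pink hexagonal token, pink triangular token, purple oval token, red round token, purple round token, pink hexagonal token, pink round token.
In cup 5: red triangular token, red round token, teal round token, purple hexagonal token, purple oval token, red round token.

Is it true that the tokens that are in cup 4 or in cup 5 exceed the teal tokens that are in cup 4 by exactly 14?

|tokens in cup 4 or in cup 5| = 18.
|teal tokens in cup 4| = 4.
The claim requires 18 − 4 (= 14) to equal 14, which holds.

True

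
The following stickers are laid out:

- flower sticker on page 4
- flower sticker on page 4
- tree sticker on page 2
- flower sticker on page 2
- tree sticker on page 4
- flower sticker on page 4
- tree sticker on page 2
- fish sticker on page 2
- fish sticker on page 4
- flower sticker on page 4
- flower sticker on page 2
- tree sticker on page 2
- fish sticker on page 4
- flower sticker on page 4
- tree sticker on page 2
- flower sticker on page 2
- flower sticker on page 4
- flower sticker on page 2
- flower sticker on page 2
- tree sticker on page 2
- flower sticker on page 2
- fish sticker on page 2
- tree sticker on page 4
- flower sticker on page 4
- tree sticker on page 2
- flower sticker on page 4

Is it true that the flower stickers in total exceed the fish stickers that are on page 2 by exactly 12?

True

|flower stickers| = 14.
|fish stickers on page 2| = 2.
The claim requires 14 − 2 (= 12) to equal 12, which holds.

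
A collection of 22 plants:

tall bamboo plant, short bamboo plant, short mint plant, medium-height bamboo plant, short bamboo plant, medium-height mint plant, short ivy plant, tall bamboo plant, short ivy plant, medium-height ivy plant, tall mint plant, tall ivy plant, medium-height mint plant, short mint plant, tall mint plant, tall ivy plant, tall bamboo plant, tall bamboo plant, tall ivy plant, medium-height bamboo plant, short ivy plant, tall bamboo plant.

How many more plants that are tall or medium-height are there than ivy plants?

plants that are tall or medium-height: 15.
ivy plants: 7.
15 − 7 = 8.

8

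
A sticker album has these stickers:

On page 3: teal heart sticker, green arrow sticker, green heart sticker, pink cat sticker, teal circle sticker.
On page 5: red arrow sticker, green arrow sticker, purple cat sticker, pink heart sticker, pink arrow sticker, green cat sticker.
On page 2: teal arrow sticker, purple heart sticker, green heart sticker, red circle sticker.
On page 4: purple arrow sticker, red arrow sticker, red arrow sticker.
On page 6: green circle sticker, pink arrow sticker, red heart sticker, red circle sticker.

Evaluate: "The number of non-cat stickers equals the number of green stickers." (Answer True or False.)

|non-cat stickers| = 19.
|green stickers| = 6.
The claim requires 19 = 6, which does not hold.

False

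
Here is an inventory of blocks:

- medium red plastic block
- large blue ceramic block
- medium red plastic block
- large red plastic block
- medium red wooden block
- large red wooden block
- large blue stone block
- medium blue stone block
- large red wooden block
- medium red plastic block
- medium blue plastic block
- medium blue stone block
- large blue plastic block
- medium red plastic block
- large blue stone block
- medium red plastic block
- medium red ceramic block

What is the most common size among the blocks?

Counts by size: medium 10, large 7.
The maximum is 10, held uniquely by medium.

medium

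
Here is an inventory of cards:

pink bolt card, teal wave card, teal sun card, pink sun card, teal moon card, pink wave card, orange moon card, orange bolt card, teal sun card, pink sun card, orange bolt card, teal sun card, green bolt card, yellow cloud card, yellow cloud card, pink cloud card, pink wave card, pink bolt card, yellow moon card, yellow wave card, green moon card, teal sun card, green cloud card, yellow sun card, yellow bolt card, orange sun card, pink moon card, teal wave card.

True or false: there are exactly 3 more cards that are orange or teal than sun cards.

cards that are orange or teal: 11.
sun cards: 8.
The claim requires 11 − 8 (= 3) to equal 3, which holds.

True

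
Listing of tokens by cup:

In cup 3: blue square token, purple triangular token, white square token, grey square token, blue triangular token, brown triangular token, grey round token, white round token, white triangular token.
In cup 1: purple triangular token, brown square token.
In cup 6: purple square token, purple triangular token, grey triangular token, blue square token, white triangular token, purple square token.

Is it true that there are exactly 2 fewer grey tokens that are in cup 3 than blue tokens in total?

False

|grey tokens in cup 3| = 2.
|blue tokens| = 3.
The claim requires 3 − 2 (= 1) to equal 2, which does not hold.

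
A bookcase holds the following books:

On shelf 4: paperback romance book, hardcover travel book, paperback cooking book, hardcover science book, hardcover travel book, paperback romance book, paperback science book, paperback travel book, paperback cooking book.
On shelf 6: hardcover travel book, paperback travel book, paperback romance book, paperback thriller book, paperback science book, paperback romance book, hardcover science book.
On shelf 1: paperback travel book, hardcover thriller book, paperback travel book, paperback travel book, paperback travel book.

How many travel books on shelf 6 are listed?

2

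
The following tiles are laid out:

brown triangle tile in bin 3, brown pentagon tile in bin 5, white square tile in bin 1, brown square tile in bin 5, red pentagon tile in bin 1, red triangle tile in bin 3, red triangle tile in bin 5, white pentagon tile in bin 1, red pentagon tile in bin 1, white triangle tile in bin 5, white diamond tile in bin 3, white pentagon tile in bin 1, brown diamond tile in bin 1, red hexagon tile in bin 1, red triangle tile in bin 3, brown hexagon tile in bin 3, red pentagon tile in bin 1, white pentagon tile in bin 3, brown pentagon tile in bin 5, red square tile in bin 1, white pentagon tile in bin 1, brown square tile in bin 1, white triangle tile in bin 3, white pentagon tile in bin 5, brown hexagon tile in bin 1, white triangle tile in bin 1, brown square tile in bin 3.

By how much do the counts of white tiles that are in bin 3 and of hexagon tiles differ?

0

white tiles in bin 3: 3. hexagon tiles: 3.
|3 − 3| = 3 − 3 = 0.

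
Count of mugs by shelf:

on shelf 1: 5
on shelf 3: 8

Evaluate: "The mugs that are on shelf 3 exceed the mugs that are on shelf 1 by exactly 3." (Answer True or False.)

True

There are 8 mugs on shelf 3.
There are 5 mugs on shelf 1.
The claim requires 8 − 5 (= 3) to equal 3, which holds.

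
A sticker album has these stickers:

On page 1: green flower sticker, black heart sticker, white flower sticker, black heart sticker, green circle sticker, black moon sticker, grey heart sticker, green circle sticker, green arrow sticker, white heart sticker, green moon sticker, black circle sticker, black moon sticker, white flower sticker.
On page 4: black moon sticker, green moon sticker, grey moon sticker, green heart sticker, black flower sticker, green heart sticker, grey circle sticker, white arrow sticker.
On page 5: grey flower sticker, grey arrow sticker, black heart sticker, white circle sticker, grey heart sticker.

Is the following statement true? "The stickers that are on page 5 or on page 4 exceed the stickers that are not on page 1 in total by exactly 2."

There are 13 stickers on page 5 or on page 4.
There are 13 stickers that are not on page 1.
The claim requires 13 − 13 (= 0) to equal 2, which does not hold.

False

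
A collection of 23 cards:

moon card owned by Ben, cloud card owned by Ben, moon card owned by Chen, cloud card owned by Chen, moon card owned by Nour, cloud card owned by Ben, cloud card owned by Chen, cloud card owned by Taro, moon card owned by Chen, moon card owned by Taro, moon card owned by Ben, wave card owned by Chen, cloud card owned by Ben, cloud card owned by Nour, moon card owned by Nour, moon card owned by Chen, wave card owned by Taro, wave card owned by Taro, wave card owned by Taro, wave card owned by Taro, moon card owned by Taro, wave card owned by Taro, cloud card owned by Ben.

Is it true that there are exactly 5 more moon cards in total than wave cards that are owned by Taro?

moon cards: 9.
wave cards owned by Taro: 5.
The claim requires 9 − 5 (= 4) to equal 5, which does not hold.

False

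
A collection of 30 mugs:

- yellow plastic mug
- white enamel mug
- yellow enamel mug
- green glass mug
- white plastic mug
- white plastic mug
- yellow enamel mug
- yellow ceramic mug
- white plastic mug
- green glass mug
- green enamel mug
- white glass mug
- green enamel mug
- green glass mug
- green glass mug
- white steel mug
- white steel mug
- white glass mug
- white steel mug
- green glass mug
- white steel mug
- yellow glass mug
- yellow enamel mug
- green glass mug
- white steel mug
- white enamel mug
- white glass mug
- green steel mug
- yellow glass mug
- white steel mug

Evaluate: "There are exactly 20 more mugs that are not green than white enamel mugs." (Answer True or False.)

False

mugs that are not green: 21.
white enamel mugs: 2.
The claim requires 21 − 2 (= 19) to equal 20, which does not hold.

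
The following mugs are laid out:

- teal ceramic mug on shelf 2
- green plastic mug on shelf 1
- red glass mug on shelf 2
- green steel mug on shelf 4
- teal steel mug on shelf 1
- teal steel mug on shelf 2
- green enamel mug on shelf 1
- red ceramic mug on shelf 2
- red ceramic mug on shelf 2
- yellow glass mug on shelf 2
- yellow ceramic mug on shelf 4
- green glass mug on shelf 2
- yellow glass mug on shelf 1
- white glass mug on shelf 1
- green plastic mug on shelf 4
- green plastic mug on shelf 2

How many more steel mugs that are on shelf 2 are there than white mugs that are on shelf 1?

0

steel mugs on shelf 2: 1.
white mugs on shelf 1: 1.
1 − 1 = 0.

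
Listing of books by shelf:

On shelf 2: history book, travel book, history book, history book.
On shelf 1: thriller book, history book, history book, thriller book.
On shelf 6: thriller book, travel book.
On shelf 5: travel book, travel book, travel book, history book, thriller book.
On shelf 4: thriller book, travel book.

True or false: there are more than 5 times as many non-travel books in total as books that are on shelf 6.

True

|non-travel books| = 11.
|books on shelf 6| = 2.
The claim requires 11 > 5 × 2 = 10, which holds.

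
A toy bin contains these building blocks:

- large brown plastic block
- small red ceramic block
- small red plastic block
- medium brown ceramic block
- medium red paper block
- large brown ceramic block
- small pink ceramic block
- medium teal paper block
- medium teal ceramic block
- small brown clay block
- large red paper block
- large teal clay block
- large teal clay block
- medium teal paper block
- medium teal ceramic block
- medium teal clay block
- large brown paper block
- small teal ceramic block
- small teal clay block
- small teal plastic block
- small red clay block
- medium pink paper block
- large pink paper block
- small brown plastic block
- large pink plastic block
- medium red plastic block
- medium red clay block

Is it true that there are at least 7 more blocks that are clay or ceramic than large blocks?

False

There are 14 blocks that are clay or ceramic.
There are 8 large blocks.
The claim requires 14 − 8 = 6 ≥ 7, which does not hold.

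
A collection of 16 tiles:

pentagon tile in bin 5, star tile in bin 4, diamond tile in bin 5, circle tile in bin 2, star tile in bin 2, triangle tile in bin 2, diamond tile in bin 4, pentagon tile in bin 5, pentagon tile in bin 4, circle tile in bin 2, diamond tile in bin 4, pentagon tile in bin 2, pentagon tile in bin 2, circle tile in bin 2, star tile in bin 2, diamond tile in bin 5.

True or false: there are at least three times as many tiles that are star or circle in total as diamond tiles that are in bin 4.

|tiles that are star or circle| = 6.
|diamond tiles in bin 4| = 2.
The claim requires 6 ≥ 3 × 2 = 6, which holds.

True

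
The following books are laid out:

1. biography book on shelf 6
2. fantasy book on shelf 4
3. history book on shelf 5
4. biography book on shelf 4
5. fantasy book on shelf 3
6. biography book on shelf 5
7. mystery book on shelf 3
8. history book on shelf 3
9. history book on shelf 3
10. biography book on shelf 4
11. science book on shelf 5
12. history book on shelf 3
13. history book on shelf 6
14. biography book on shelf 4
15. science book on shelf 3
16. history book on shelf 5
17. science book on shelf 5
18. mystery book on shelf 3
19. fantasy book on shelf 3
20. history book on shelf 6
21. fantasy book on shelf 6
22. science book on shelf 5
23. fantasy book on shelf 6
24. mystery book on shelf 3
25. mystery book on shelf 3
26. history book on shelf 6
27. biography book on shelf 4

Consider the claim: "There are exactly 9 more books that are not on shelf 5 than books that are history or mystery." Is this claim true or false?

True

books that are not on shelf 5: 21.
books that are history or mystery: 12.
The claim requires 21 − 12 (= 9) to equal 9, which holds.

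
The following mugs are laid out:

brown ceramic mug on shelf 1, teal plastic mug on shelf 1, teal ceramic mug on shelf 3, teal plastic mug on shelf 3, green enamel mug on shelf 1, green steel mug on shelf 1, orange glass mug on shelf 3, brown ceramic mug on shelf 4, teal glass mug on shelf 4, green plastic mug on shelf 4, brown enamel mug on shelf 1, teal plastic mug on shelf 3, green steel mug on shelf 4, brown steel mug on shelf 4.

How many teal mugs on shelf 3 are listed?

3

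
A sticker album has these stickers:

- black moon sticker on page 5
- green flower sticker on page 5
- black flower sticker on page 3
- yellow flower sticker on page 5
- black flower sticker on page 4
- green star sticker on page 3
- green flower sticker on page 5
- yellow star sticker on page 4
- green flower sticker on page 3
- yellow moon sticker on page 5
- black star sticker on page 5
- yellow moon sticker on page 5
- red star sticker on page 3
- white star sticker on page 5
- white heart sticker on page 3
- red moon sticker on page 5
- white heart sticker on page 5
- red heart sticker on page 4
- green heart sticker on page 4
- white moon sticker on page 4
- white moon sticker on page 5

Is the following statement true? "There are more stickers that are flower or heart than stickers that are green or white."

There are 10 stickers that are flower or heart.
There are 10 stickers that are green or white.
The claim requires 10 > 10, which does not hold.

False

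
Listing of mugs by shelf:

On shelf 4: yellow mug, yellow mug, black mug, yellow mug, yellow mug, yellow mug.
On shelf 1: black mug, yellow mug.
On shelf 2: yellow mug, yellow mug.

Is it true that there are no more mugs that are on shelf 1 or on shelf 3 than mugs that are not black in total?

There are 2 mugs on shelf 1 or on shelf 3.
There are 8 mugs that are not black.
The claim requires 2 ≤ 8, which holds.

True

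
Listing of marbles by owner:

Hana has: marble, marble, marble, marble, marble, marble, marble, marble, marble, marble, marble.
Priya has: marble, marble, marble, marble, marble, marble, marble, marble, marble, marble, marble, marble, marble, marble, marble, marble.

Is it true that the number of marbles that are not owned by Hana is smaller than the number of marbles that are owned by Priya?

marbles that are not owned by Hana: 16.
marbles owned by Priya: 16.
The claim requires 16 < 16, which does not hold.

False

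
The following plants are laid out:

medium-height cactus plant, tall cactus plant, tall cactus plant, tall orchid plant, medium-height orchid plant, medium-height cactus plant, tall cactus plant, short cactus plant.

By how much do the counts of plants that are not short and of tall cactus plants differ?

plants that are not short: 7. tall cactus plants: 3.
|7 − 3| = 7 − 3 = 4.

4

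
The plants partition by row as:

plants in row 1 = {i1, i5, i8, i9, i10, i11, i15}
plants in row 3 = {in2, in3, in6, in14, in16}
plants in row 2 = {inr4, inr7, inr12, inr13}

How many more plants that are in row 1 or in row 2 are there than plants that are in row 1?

plants in row 1 or in row 2: 11.
plants in row 1: 7.
11 − 7 = 4.

4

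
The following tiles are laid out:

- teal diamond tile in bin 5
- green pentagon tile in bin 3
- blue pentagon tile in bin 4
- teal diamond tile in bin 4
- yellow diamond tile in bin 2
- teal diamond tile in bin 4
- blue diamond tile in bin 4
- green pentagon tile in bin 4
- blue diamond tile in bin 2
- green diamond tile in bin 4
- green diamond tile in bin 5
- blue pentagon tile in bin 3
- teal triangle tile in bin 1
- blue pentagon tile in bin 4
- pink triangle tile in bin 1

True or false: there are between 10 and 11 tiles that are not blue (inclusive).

True

tiles that are not blue: 10.
The claim requires 10 ≤ 10 ≤ 11, which holds.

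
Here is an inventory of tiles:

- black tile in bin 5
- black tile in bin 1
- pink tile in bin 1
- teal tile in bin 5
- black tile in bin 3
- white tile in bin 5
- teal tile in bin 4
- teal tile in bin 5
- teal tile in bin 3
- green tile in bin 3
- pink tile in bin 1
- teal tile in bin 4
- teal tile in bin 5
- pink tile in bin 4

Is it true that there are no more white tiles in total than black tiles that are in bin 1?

There is 1 white tile.
There is 1 black tile in bin 1.
The claim requires 1 ≤ 1, which holds.

True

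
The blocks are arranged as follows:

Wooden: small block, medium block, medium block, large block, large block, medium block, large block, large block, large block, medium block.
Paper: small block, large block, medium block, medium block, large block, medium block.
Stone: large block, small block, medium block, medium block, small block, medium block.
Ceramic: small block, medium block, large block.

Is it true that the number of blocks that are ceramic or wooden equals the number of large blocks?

False

There are 13 blocks that are ceramic or wooden.
There are 9 large blocks.
The claim requires 13 = 9, which does not hold.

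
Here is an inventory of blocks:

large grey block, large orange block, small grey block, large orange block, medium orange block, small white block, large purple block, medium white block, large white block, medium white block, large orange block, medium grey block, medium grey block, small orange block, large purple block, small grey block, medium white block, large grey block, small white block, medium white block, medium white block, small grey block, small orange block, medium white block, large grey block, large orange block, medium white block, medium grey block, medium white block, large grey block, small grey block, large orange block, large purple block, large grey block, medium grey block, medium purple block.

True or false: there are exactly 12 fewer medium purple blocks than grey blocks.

medium purple blocks: 1.
grey blocks: 13.
The claim requires 13 − 1 (= 12) to equal 12, which holds.

True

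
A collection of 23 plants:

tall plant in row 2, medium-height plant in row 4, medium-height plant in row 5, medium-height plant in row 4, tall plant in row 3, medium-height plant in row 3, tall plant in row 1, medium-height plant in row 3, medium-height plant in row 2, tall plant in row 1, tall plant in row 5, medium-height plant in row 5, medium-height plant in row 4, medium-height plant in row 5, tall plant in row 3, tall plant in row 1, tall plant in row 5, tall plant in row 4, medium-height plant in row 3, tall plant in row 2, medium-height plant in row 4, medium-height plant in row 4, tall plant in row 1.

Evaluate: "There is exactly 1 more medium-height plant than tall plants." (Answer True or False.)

|medium-height plants| = 12.
|tall plants| = 11.
The claim requires 12 − 11 (= 1) to equal 1, which holds.

True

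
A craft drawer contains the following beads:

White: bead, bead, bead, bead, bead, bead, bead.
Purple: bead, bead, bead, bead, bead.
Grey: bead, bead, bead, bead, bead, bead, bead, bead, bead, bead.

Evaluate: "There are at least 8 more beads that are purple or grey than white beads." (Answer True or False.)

There are 15 beads that are purple or grey.
There are 7 white beads.
The claim requires 15 − 7 = 8 ≥ 8, which holds.

True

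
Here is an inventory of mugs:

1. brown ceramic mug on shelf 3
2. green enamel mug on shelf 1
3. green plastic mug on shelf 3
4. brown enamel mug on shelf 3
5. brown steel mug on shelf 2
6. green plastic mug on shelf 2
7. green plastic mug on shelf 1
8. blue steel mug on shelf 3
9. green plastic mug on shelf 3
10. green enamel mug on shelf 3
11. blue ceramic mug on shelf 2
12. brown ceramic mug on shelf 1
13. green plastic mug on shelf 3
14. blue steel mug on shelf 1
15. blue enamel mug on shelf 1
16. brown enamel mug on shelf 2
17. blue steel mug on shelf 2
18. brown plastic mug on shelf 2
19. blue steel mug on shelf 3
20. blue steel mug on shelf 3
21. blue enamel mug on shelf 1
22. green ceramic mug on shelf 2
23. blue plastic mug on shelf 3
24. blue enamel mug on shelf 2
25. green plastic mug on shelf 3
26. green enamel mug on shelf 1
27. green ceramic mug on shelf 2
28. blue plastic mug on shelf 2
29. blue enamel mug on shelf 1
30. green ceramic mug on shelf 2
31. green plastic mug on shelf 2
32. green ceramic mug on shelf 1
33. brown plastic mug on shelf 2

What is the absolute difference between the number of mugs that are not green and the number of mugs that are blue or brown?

0

mugs that are not green: 19. mugs that are blue or brown: 19.
|19 − 19| = 19 − 19 = 0.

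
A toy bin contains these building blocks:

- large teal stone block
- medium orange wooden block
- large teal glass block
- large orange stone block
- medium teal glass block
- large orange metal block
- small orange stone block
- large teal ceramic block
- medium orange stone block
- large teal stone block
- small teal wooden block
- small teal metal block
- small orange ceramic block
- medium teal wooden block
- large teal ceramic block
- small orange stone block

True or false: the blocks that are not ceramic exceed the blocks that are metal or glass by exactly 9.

blocks that are not ceramic: 13.
blocks that are metal or glass: 4.
The claim requires 13 − 4 (= 9) to equal 9, which holds.

True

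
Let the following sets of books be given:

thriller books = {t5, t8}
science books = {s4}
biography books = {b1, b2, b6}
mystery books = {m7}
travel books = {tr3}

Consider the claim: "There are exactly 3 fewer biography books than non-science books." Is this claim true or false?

False

|biography books| = 3.
|non-science books| = 7.
The claim requires 7 − 3 (= 4) to equal 3, which does not hold.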